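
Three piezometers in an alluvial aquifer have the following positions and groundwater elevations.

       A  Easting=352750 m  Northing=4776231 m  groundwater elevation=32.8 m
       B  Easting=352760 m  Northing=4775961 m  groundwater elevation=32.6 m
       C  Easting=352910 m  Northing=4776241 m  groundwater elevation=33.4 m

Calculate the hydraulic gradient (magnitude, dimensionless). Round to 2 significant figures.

0.0038

With h = a·x + b·y + c and A as origin, the differences give:
  10·a + (-270)·b = -0.2
  160·a + 10·b = +0.6
Eliminate b (×10 and ×(-270), subtract): 43300·a = 160.00 → a = ∂h/∂x = +0.003695
Back-substitute: b = ∂h/∂y = +0.0008776.
|∇h| = √(0.003695² + 0.0008776²) = 0.003798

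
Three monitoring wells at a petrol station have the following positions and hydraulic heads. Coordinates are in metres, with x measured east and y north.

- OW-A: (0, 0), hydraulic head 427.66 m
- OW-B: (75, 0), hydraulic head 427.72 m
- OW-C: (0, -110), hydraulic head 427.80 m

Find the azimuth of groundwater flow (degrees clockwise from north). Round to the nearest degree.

328°

∂h/∂x = (427.72 − 427.66) / (75 − 0) = +0.0008000
∂h/∂y = (427.80 − 427.66) / (-110 − 0) = -0.001273
Flow direction (−∇h) has components (-0.0008000 E, +0.001273 N).
Azimuth = atan2(E, N) = atan2(-0.0008000, +0.001273) = 327.8° ≈ 328°.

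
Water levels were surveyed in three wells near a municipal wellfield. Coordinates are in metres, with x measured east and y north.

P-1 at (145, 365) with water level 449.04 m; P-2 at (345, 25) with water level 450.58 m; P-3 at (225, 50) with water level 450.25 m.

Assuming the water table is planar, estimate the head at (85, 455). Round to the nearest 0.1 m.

448.6 m

Differences from P-1: to P-2 (Δx, Δy, Δh) = (200, -340, +1.54); to P-3 = (80, -315, +1.21).
Solve a·Δx + b·Δy = Δh: det = 200·(-315) − 80·(-340) = -35800.
∂h/∂x = [(+1.54)·(-315) − (+1.21)·(-340)] / -35800 = +0.002059
∂h/∂y = [200·(+1.21) − 80·(+1.54)] / -35800 = -0.003318
h(85, 455) = 449.04 + (+0.002059)·(-60) + (-0.003318)·(90) = 449.04 -0.124 -0.299 = 448.618 m.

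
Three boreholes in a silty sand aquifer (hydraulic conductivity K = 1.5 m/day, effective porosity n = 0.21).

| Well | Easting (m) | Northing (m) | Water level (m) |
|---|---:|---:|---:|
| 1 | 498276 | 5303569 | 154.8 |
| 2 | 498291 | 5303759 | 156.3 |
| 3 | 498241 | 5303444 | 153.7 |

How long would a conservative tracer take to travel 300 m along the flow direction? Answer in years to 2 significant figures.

13 years

Taking 1 as reference: 2−1 = (15, 190, +1.5); 3−1 = (-35, -125, -1.1).
Determinant of the coordinate differences = 15·(-125) − (-35)·190 = 4775.
∂h/∂x = [(+1.5)·(-125) − (-1.1)·190] / 4775 = +0.004503
∂h/∂y = [15·(-1.1) − (-35)·(+1.5)] / 4775 = +0.007539
|∇h| = √(0.004503² + 0.007539²) = 0.008781
Seepage velocity v = K·i/n = 1.5 × 0.008781 / 0.21 = 0.06272 m/day.
t = 300 / 0.06272 = 4783 days = 13.1 years.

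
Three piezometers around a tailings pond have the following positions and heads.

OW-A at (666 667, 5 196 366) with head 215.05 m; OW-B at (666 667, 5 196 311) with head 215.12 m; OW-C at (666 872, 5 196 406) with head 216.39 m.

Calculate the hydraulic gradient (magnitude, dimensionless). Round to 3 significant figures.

0.00690

With h = a·x + b·y + c and OW-A as origin, the differences give:
  0·a + (-55)·b = +0.07
  205·a + 40·b = +1.34
Eliminate b (×40 and ×(-55), subtract): 11275·a = 76.500 → a = ∂h/∂x = +0.006785
Back-substitute: b = ∂h/∂y = -0.001273.
|∇h| = √(0.006785² + -0.001273²) = 0.006903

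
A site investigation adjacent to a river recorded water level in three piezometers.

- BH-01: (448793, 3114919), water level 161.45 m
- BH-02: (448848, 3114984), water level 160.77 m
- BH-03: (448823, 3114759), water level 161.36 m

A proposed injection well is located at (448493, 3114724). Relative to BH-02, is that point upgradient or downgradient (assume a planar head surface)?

upgradient

Differences from BH-01: to BH-02 (Δx, Δy, Δh) = (55, 65, -0.68); to BH-03 = (30, -160, -0.09).
Determinant of the coordinate differences = 55·(-160) − 30·65 = -10750.
∂h/∂x = [(-0.68)·(-160) − (-0.09)·65] / -10750 = -0.01067
∂h/∂y = [55·(-0.09) − 30·(-0.68)] / -10750 = -0.001437
Head at (448493, 3114724) = 161.45 + (-0.01067)·(-300) + (-0.001437)·(-195) = 164.93 m.
That is higher than the 160.77 m at BH-02, so the point is upgradient.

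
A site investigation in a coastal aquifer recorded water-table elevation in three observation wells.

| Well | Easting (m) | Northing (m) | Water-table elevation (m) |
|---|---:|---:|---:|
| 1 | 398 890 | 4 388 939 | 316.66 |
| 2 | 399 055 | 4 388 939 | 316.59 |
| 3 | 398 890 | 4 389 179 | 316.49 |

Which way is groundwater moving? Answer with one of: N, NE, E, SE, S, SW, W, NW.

∂h/∂x = (316.59 − 316.66) / (399055 − 398890) = -0.0004242
∂h/∂y = (316.49 − 316.66) / (4389179 − 4388939) = -0.0007083
Flow = −∇h = (+0.0004242 east, +0.0007083 north), which points northeast.

NE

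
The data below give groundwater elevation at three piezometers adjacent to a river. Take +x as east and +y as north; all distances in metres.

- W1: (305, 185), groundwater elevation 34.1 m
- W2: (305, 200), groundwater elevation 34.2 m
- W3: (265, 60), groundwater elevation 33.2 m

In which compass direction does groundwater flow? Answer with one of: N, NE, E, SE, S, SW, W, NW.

With h = a·x + b·y + c and W1 as origin, the differences give:
  0·a + 15·b = +0.1
  (-40)·a + (-125)·b = -0.9
Eliminate b (×(-125) and ×15, subtract): 600·a = 1.00 → a = ∂h/∂x = +0.001667
Back-substitute: b = ∂h/∂y = +0.006667.
Flow = −∇h = (-0.001667 east, -0.006667 north), which points south.

S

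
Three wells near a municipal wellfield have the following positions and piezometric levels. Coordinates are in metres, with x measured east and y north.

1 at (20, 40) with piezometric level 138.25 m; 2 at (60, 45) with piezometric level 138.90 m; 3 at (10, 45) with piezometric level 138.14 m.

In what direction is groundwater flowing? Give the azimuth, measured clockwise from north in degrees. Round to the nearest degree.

241°

Taking 1 as reference: 2−1 = (40, 5, +0.65); 3−1 = (-10, 5, -0.11).
Solve a·Δx + b·Δy = Δh: det = 40·5 − (-10)·5 = 250.
∂h/∂x = [(+0.65)·5 − (-0.11)·5] / 250 = +0.01520
∂h/∂y = [40·(-0.11) − (-10)·(+0.65)] / 250 = +0.008400
Flow direction (−∇h) has components (-0.01520 E, -0.008400 N).
Azimuth = atan2(E, N) = atan2(-0.01520, -0.008400) = 241.1° ≈ 241°.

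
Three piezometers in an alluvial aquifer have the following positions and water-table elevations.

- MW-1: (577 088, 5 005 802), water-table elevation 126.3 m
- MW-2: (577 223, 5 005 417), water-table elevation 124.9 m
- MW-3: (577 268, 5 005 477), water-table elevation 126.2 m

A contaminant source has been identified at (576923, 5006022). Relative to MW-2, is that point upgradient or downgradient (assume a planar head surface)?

upgradient

Differences from MW-1: to MW-2 (Δx, Δy, Δh) = (135, -385, -1.4); to MW-3 = (180, -325, -0.1).
Solve a·Δx + b·Δy = Δh: det = 135·(-325) − 180·(-385) = 25425.
∂h/∂x = [(-1.4)·(-325) − (-0.1)·(-385)] / 25425 = +0.01638
∂h/∂y = [135·(-0.1) − 180·(-1.4)] / 25425 = +0.009381
Head at (576923, 5006022) = 126.3 + (+0.01638)·(-165) + (+0.009381)·(220) = 125.66 m.
That is higher than the 124.9 m at MW-2, so the point is upgradient.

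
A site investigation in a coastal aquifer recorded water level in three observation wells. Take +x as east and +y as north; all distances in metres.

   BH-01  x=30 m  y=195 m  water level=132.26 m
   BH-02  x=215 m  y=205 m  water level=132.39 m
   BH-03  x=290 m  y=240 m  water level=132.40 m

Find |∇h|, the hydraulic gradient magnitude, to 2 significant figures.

0.0016

Taking BH-01 as reference: BH-02−BH-01 = (185, 10, +0.13); BH-03−BH-01 = (260, 45, +0.14).
Solve a·Δx + b·Δy = Δh: det = 185·45 − 260·10 = 5725.
∂h/∂x = [(+0.13)·45 − (+0.14)·10] / 5725 = +0.0007773
∂h/∂y = [185·(+0.14) − 260·(+0.13)] / 5725 = -0.001380
|∇h| = √(0.0007773² + -0.001380²) = 0.001584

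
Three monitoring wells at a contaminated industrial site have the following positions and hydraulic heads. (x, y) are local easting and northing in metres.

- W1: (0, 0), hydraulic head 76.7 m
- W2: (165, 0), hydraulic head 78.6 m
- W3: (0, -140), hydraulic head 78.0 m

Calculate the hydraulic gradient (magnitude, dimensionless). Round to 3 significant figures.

∂h/∂x = (78.6 − 76.7) / (165 − 0) = +0.01152
∂h/∂y = (78.0 − 76.7) / (-140 − 0) = -0.009286
|∇h| = √(0.01152² + -0.009286²) = 0.0148

0.0148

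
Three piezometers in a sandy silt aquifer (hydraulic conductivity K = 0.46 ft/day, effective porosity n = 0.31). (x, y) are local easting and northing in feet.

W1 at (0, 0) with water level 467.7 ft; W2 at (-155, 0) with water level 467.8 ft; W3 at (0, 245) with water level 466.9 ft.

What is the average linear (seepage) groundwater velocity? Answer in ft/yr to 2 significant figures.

∂h/∂x = (467.8 − 467.7) / (-155 − 0) = -0.0006452
∂h/∂y = (466.9 − 467.7) / (245 − 0) = -0.003265
|∇h| = √(-0.0006452² + -0.003265²) = 0.003328
Seepage velocity v = K·i/n = 0.46 × 0.003328 / 0.31 = 0.004938 ft/day = 1.804 ft/yr.

1.8 ft/yr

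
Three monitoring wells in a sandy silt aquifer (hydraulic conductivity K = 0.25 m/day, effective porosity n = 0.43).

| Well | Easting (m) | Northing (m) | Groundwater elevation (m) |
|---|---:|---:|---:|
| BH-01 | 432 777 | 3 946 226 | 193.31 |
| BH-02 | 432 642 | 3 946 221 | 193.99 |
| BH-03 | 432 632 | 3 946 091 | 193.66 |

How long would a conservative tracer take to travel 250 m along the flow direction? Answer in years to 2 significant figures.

200 years

Differences from BH-01: to BH-02 (Δx, Δy, Δh) = (-135, -5, +0.68); to BH-03 = (-145, -135, +0.35).
Determinant of the coordinate differences = (-135)·(-135) − (-145)·(-5) = 17500.
∂h/∂x = [(+0.68)·(-135) − (+0.35)·(-5)] / 17500 = -0.005146
∂h/∂y = [(-135)·(+0.35) − (-145)·(+0.68)] / 17500 = +0.002934
|∇h| = √(-0.005146² + 0.002934²) = 0.005924
Seepage velocity v = K·i/n = 0.25 × 0.005924 / 0.43 = 0.003444 m/day.
t = 250 / 0.003444 = 7.259e+04 days = 199 years.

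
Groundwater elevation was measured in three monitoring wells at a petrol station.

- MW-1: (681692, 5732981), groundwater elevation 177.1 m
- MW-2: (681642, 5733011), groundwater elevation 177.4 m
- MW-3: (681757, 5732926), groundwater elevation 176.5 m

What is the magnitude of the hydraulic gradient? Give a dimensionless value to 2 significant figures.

Taking MW-1 as reference: MW-2−MW-1 = (-50, 30, +0.3); MW-3−MW-1 = (65, -55, -0.6).
Solve a·Δx + b·Δy = Δh: det = (-50)·(-55) − 65·30 = 800.
∂h/∂x = [(+0.3)·(-55) − (-0.6)·30] / 800 = +0.001875
∂h/∂y = [(-50)·(-0.6) − 65·(+0.3)] / 800 = +0.01312
|∇h| = √(0.001875² + 0.01312²) = 0.01325

0.013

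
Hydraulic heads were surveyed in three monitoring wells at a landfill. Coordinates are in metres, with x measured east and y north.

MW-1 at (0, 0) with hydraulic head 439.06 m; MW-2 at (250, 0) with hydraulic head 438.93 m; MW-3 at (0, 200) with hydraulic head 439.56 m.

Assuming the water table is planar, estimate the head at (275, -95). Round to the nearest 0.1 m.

438.7 m

∂h/∂x = (438.93 − 439.06) / (250 − 0) = -0.0005200
∂h/∂y = (439.56 − 439.06) / (200 − 0) = +0.002500
h(275, -95) = 439.06 + (-0.0005200)·(275) + (+0.002500)·(-95) = 439.06 -0.143 -0.238 = 438.680 m.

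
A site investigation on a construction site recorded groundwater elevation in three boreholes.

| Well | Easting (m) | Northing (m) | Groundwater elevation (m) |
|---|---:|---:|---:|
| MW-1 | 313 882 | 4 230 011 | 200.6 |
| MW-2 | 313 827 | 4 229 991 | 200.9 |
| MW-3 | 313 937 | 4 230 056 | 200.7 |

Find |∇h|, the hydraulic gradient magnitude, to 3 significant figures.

0.0196

Differences from MW-1: to MW-2 (Δx, Δy, Δh) = (-55, -20, +0.3); to MW-3 = (55, 45, +0.1).
Determinant of the coordinate differences = (-55)·45 − 55·(-20) = -1375.
∂h/∂x = [(+0.3)·45 − (+0.1)·(-20)] / -1375 = -0.01127
∂h/∂y = [(-55)·(+0.1) − 55·(+0.3)] / -1375 = +0.01600
|∇h| = √(-0.01127² + 0.01600²) = 0.01957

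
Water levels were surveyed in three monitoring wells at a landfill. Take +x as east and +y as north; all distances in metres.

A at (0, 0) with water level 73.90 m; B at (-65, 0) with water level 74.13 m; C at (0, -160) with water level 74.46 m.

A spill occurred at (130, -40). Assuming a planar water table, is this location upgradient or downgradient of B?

downgradient

∂h/∂x = (74.13 − 73.90) / (-65 − 0) = -0.003538
∂h/∂y = (74.46 − 73.90) / (-160 − 0) = -0.003500
Head at (130, -40) = 73.90 + (-0.003538)·(130) + (-0.003500)·(-40) = 73.58 m.
That is lower than the 74.13 m at B, so the point is downgradient.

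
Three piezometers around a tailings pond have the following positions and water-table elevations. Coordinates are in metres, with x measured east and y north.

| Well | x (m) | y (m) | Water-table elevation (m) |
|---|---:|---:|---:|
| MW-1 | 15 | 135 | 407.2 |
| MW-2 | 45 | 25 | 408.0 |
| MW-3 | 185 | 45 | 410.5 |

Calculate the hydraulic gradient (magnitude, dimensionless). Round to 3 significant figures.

0.0183

Differences from MW-1: to MW-2 (Δx, Δy, Δh) = (30, -110, +0.8); to MW-3 = (170, -90, +3.3).
Determinant of the coordinate differences = 30·(-90) − 170·(-110) = 16000.
∂h/∂x = [(+0.8)·(-90) − (+3.3)·(-110)] / 16000 = +0.01819
∂h/∂y = [30·(+3.3) − 170·(+0.8)] / 16000 = -0.002313
|∇h| = √(0.01819² + -0.002313²) = 0.01834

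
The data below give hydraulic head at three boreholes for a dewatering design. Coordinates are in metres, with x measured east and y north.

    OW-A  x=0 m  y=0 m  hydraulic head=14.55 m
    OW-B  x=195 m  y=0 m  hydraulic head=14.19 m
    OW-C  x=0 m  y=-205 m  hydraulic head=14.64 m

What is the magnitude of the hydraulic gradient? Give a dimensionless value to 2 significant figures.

∂h/∂x = (14.19 − 14.55) / (195 − 0) = -0.001846
∂h/∂y = (14.64 − 14.55) / (-205 − 0) = -0.0004390
|∇h| = √(-0.001846² + -0.0004390²) = 0.001897

0.0019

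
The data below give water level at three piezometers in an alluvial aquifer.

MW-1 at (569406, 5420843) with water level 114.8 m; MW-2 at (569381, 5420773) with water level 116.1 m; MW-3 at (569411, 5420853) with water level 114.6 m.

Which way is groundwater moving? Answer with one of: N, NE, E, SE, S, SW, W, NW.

NE

Taking MW-1 as reference: MW-2−MW-1 = (-25, -70, +1.3); MW-3−MW-1 = (5, 10, -0.2).
Solve a·Δx + b·Δy = Δh: det = (-25)·10 − 5·(-70) = 100.
∂h/∂x = [(+1.3)·10 − (-0.2)·(-70)] / 100 = -0.01000
∂h/∂y = [(-25)·(-0.2) − 5·(+1.3)] / 100 = -0.01500
Flow = −∇h = (+0.01000 east, +0.01500 north), which points northeast.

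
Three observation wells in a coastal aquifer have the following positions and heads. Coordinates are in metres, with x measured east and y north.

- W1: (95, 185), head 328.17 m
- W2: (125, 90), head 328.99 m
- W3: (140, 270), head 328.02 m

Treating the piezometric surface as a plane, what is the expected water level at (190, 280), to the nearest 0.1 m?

Differences from W1: to W2 (Δx, Δy, Δh) = (30, -95, +0.82); to W3 = (45, 85, -0.15).
Solve a·Δx + b·Δy = Δh: det = 30·85 − 45·(-95) = 6825.
∂h/∂x = [(+0.82)·85 − (-0.15)·(-95)] / 6825 = +0.008125
∂h/∂y = [30·(-0.15) − 45·(+0.82)] / 6825 = -0.006066
h(190, 280) = 328.17 + (+0.008125)·(95) + (-0.006066)·(95) = 328.17 +0.772 -0.576 = 328.366 m.

328.4 m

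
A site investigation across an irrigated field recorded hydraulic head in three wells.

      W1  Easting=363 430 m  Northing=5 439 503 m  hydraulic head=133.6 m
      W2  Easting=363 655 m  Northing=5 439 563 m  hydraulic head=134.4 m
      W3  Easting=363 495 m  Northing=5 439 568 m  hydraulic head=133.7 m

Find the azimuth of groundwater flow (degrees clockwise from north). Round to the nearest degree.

303°

With h = a·x + b·y + c and W1 as origin, the differences give:
  225·a + 60·b = +0.8
  65·a + 65·b = +0.1
Eliminate b (×65 and ×60, subtract): 10725·a = 46.00 → a = ∂h/∂x = +0.004289
Back-substitute: b = ∂h/∂y = -0.002751.
Flow direction (−∇h) has components (-0.004289 E, +0.002751 N).
Azimuth = atan2(E, N) = atan2(-0.004289, +0.002751) = 302.7° ≈ 303°.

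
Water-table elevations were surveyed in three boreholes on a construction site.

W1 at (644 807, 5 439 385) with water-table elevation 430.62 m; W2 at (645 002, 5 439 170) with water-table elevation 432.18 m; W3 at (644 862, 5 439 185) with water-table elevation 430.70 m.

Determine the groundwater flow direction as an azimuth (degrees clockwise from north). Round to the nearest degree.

257°

Differences from W1: to W2 (Δx, Δy, Δh) = (195, -215, +1.56); to W3 = (55, -200, +0.08).
Solve a·Δx + b·Δy = Δh: det = 195·(-200) − 55·(-215) = -27175.
∂h/∂x = [(+1.56)·(-200) − (+0.08)·(-215)] / -27175 = +0.01085
∂h/∂y = [195·(+0.08) − 55·(+1.56)] / -27175 = +0.002583
Flow direction (−∇h) has components (-0.01085 E, -0.002583 N).
Azimuth = atan2(E, N) = atan2(-0.01085, -0.002583) = 256.6° ≈ 257°.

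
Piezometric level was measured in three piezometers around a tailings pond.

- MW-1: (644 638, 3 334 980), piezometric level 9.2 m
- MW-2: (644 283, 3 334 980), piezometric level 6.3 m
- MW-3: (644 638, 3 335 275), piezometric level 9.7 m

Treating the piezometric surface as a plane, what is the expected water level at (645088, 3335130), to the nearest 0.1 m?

∂h/∂x = (6.3 − 9.2) / (644283 − 644638) = +0.008169
∂h/∂y = (9.7 − 9.2) / (3335275 − 3334980) = +0.001695
h(645088, 3335130) = 9.2 + (+0.008169)·(450) + (+0.001695)·(150) = 9.2 +3.676 +0.254 = 13.130 m.

13.1 m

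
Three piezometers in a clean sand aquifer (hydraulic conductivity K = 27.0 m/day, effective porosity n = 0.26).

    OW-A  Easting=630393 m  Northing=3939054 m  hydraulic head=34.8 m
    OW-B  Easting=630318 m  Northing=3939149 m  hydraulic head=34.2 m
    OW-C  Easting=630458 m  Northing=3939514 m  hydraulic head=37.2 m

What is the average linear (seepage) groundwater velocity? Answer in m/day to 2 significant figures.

1.3 m/day

Differences from OW-A: to OW-B (Δx, Δy, Δh) = (-75, 95, -0.6); to OW-C = (65, 460, +2.4).
Solve a·Δx + b·Δy = Δh: det = (-75)·460 − 65·95 = -40675.
∂h/∂x = [(-0.6)·460 − (+2.4)·95] / -40675 = +0.01239
∂h/∂y = [(-75)·(+2.4) − 65·(-0.6)] / -40675 = +0.003467
|∇h| = √(0.01239² + 0.003467²) = 0.01287
Seepage velocity v = K·i/n = 27.0 × 0.01287 / 0.26 = 1.336 m/day.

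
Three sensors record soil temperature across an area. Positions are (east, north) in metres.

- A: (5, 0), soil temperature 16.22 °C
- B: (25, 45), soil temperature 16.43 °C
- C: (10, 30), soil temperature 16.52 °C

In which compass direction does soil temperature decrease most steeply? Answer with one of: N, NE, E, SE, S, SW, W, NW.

With T = a·x + b·y + c and A as origin, the differences give:
  20·a + 45·b = +0.21
  5·a + 30·b = +0.30
Eliminate b (×30 and ×45, subtract): 375·a = -7.200 → a = ∂T/∂x = -0.01920
Back-substitute: b = ∂T/∂y = +0.01320.
Steepest decrease is along −∇f = (+0.01920 E, -0.01320 N) → southeast.

SE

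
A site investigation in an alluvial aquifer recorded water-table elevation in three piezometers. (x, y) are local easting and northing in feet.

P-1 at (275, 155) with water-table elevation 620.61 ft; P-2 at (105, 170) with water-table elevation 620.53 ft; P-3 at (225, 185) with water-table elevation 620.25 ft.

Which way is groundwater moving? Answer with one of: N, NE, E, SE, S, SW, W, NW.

With h = a·x + b·y + c and P-1 as origin, the differences give:
  (-170)·a + 15·b = -0.08
  (-50)·a + 30·b = -0.36
Eliminate b (×30 and ×15, subtract): -4350·a = 3.000 → a = ∂h/∂x = -0.0006897
Back-substitute: b = ∂h/∂y = -0.01315.
Flow = −∇h = (+0.0006897 east, +0.01315 north), which points north.

N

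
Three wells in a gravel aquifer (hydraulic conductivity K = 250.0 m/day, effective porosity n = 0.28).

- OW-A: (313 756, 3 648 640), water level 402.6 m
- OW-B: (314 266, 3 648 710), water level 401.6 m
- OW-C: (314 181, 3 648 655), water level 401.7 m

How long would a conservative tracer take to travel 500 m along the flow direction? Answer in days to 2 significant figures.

With h = a·x + b·y + c and OW-A as origin, the differences give:
  510·a + 70·b = -1.0
  425·a + 15·b = -0.9
Eliminate b (×15 and ×70, subtract): -22100·a = 48.00 → a = ∂h/∂x = -0.002172
Back-substitute: b = ∂h/∂y = +0.001538.
|∇h| = √(-0.002172² + 0.001538²) = 0.002661
Seepage velocity v = K·i/n = 250.0 × 0.002661 / 0.28 = 2.376 m/day.
t = 500 / 2.376 = 210.4 days.

210 days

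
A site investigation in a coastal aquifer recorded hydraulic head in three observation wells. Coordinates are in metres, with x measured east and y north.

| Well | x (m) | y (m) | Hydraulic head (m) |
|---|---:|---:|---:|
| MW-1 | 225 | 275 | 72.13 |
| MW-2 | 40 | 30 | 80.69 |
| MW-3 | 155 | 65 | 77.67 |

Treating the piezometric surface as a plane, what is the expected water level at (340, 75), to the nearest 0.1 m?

73.7 m

With h = a·x + b·y + c and MW-1 as origin, the differences give:
  (-185)·a + (-245)·b = +8.56
  (-70)·a + (-210)·b = +5.54
Eliminate b (×(-210) and ×(-245), subtract): 21700·a = -440.300 → a = ∂h/∂x = -0.02029
Back-substitute: b = ∂h/∂y = -0.01962.
h(340, 75) = 72.13 + (-0.02029)·(115) + (-0.01962)·(-200) = 72.13 -2.333 +3.924 = 73.720 m.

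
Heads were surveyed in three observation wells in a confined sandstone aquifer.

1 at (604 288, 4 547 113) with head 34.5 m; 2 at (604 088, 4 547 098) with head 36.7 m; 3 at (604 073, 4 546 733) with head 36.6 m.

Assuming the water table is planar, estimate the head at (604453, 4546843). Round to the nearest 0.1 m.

With h = a·x + b·y + c and 1 as origin, the differences give:
  (-200)·a + (-15)·b = +2.2
  (-215)·a + (-380)·b = +2.1
Eliminate b (×(-380) and ×(-15), subtract): 72775·a = -804.50 → a = ∂h/∂x = -0.01105
Back-substitute: b = ∂h/∂y = +0.0007283.
h(604453, 4546843) = 34.5 + (-0.01105)·(165) + (+0.0007283)·(-270) = 34.5 -1.824 -0.197 = 32.479 m.

32.5 m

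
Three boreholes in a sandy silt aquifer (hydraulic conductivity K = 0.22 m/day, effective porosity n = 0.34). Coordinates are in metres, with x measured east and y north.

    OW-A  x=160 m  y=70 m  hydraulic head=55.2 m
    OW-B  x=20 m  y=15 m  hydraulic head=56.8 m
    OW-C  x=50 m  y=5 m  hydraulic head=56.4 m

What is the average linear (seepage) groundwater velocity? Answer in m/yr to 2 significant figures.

3.0 m/yr

Taking OW-A as reference: OW-B−OW-A = (-140, -55, +1.6); OW-C−OW-A = (-110, -65, +1.2).
Solve a·Δx + b·Δy = Δh: det = (-140)·(-65) − (-110)·(-55) = 3050.
∂h/∂x = [(+1.6)·(-65) − (+1.2)·(-55)] / 3050 = -0.01246
∂h/∂y = [(-140)·(+1.2) − (-110)·(+1.6)] / 3050 = +0.002623
|∇h| = √(-0.01246² + 0.002623²) = 0.01273
Seepage velocity v = K·i/n = 0.22 × 0.01273 / 0.34 = 0.008237 m/day = 3.009 m/yr.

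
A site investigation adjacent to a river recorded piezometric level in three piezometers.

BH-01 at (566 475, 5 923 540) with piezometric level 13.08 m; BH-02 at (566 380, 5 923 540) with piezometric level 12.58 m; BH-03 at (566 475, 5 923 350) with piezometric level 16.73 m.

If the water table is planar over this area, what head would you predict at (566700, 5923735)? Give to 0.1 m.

10.5 m

∂h/∂x = (12.58 − 13.08) / (566380 − 566475) = +0.005263
∂h/∂y = (16.73 − 13.08) / (5923350 − 5923540) = -0.01921
h(566700, 5923735) = 13.08 + (+0.005263)·(225) + (-0.01921)·(195) = 13.08 +1.184 -3.746 = 10.518 m.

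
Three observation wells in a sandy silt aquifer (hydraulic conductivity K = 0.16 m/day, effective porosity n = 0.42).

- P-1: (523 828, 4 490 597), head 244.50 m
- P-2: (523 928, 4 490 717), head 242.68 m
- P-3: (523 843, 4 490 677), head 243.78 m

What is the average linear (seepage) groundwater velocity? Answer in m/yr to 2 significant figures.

1.7 m/yr

Taking P-1 as reference: P-2−P-1 = (100, 120, -1.82); P-3−P-1 = (15, 80, -0.72).
Determinant of the coordinate differences = 100·80 − 15·120 = 6200.
∂h/∂x = [(-1.82)·80 − (-0.72)·120] / 6200 = -0.009548
∂h/∂y = [100·(-0.72) − 15·(-1.82)] / 6200 = -0.007210
|∇h| = √(-0.009548² + -0.007210²) = 0.01196
Seepage velocity v = K·i/n = 0.16 × 0.01196 / 0.42 = 0.004556 m/day = 1.664 m/yr.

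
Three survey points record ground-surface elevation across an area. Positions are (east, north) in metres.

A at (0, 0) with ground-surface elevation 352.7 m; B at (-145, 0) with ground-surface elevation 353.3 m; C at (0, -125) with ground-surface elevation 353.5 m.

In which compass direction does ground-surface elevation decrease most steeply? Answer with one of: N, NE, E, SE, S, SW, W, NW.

∂z/∂x = (353.3 − 352.7) / (-145 − 0) = -0.004138
∂z/∂y = (353.5 − 352.7) / (-125 − 0) = -0.006400
Steepest decrease is along −∇f = (+0.004138 E, +0.006400 N) → northeast.

NE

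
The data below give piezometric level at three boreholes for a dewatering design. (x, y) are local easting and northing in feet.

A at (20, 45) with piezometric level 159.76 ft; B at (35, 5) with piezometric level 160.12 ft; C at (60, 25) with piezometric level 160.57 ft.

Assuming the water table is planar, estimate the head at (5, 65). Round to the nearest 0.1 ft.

159.4 ft

Differences from A: to B (Δx, Δy, Δh) = (15, -40, +0.36); to C = (40, -20, +0.81).
Determinant of the coordinate differences = 15·(-20) − 40·(-40) = 1300.
∂h/∂x = [(+0.36)·(-20) − (+0.81)·(-40)] / 1300 = +0.01938
∂h/∂y = [15·(+0.81) − 40·(+0.36)] / 1300 = -0.001731
h(5, 65) = 159.76 + (+0.01938)·(-15) + (-0.001731)·(20) = 159.76 -0.291 -0.035 = 159.435 ft.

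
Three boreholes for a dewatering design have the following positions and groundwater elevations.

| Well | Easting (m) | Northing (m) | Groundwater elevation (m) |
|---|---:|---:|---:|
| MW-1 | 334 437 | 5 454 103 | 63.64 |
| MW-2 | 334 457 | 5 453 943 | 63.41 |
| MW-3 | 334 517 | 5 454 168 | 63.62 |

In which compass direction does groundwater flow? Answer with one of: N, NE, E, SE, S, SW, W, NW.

SE

Taking MW-1 as reference: MW-2−MW-1 = (20, -160, -0.23); MW-3−MW-1 = (80, 65, -0.02).
Determinant of the coordinate differences = 20·65 − 80·(-160) = 14100.
∂h/∂x = [(-0.23)·65 − (-0.02)·(-160)] / 14100 = -0.001287
∂h/∂y = [20·(-0.02) − 80·(-0.23)] / 14100 = +0.001277
Flow = −∇h = (+0.001287 east, -0.001277 north), which points southeast.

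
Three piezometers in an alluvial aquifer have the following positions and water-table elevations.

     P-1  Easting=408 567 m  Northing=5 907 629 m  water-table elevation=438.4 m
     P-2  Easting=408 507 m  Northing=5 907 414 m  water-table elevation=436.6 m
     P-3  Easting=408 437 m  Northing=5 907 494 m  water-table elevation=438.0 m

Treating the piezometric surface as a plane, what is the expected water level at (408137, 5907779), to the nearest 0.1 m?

443.4 m

Differences from P-1: to P-2 (Δx, Δy, Δh) = (-60, -215, -1.8); to P-3 = (-130, -135, -0.4).
Solve a·Δx + b·Δy = Δh: det = (-60)·(-135) − (-130)·(-215) = -19850.
∂h/∂x = [(-1.8)·(-135) − (-0.4)·(-215)] / -19850 = -0.007909
∂h/∂y = [(-60)·(-0.4) − (-130)·(-1.8)] / -19850 = +0.01058
h(408137, 5907779) = 438.4 + (-0.007909)·(-430) + (+0.01058)·(150) = 438.4 +3.401 +1.587 = 443.388 m.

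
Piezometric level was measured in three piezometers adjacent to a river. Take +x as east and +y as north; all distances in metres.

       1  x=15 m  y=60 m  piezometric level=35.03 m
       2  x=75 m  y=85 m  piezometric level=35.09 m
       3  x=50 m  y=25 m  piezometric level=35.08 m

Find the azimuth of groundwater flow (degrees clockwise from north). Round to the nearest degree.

285°

Differences from 1: to 2 (Δx, Δy, Δh) = (60, 25, +0.06); to 3 = (35, -35, +0.05).
Determinant of the coordinate differences = 60·(-35) − 35·25 = -2975.
∂h/∂x = [(+0.06)·(-35) − (+0.05)·25] / -2975 = +0.001126
∂h/∂y = [60·(+0.05) − 35·(+0.06)] / -2975 = -0.0003025
Flow direction (−∇h) has components (-0.001126 E, +0.0003025 N).
Azimuth = atan2(E, N) = atan2(-0.001126, +0.0003025) = 285.0° ≈ 285°.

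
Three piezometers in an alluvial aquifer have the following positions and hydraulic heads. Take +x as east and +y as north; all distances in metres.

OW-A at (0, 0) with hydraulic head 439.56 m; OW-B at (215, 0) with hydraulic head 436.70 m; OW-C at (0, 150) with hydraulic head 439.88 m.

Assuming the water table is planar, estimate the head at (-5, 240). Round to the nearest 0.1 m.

440.1 m

∂h/∂x = (436.70 − 439.56) / (215 − 0) = -0.01330
∂h/∂y = (439.88 − 439.56) / (150 − 0) = +0.002133
h(-5, 240) = 439.56 + (-0.01330)·(-5) + (+0.002133)·(240) = 439.56 +0.067 +0.512 = 440.139 m.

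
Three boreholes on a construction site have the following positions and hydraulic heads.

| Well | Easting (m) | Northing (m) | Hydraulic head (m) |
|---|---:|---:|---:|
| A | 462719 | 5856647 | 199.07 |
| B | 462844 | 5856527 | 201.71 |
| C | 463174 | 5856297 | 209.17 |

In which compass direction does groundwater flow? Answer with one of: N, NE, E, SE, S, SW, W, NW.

Taking A as reference: B−A = (125, -120, +2.64); C−A = (455, -350, +10.10).
Solve a·Δx + b·Δy = Δh: det = 125·(-350) − 455·(-120) = 10850.
∂h/∂x = [(+2.64)·(-350) − (+10.10)·(-120)] / 10850 = +0.02654
∂h/∂y = [125·(+10.10) − 455·(+2.64)] / 10850 = +0.005650
Flow = −∇h = (-0.02654 east, -0.005650 north), which points west.

W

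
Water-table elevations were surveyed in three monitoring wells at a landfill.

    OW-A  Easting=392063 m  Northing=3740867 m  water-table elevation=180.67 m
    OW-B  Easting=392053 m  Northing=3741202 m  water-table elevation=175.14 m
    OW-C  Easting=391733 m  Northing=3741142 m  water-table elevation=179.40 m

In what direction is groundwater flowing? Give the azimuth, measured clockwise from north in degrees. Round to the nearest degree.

With h = a·x + b·y + c and OW-A as origin, the differences give:
  (-10)·a + 335·b = -5.53
  (-330)·a + 275·b = -1.27
Eliminate b (×275 and ×335, subtract): 107800·a = -1095.300 → a = ∂h/∂x = -0.01016
Back-substitute: b = ∂h/∂y = -0.01681.
Flow direction (−∇h) has components (+0.01016 E, +0.01681 N).
Azimuth = atan2(E, N) = atan2(+0.01016, +0.01681) = 31.1° ≈ 031°.

031°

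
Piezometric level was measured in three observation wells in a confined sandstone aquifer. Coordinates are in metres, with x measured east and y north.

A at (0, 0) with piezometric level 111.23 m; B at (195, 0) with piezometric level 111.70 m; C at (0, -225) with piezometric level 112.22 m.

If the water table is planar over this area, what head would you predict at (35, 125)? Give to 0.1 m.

110.8 m

∂h/∂x = (111.70 − 111.23) / (195 − 0) = +0.002410
∂h/∂y = (112.22 − 111.23) / (-225 − 0) = -0.004400
h(35, 125) = 111.23 + (+0.002410)·(35) + (-0.004400)·(125) = 111.23 +0.084 -0.550 = 110.764 m.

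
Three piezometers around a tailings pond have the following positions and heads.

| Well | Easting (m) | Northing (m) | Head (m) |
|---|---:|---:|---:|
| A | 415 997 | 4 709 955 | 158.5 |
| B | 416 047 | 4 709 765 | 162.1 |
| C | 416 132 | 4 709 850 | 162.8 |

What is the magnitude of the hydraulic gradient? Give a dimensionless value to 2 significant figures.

With h = a·x + b·y + c and A as origin, the differences give:
  50·a + (-190)·b = +3.6
  135·a + (-105)·b = +4.3
Eliminate b (×(-105) and ×(-190), subtract): 20400·a = 439.00 → a = ∂h/∂x = +0.02152
Back-substitute: b = ∂h/∂y = -0.01328.
|∇h| = √(0.02152² + -0.01328²) = 0.02529

0.025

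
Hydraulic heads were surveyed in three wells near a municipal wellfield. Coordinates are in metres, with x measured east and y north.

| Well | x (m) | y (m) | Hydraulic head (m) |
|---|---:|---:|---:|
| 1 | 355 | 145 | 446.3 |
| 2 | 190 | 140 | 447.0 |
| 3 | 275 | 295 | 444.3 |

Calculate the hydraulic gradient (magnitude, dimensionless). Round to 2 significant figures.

0.016

With h = a·x + b·y + c and 1 as origin, the differences give:
  (-165)·a + (-5)·b = +0.7
  (-80)·a + 150·b = -2.0
Eliminate b (×150 and ×(-5), subtract): -25150·a = 95.00 → a = ∂h/∂x = -0.003777
Back-substitute: b = ∂h/∂y = -0.01535.
|∇h| = √(-0.003777² + -0.01535²) = 0.01581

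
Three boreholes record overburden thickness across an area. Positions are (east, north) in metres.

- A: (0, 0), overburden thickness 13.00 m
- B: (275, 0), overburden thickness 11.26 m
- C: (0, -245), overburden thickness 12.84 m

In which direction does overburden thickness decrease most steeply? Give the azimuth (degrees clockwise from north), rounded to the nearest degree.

∂d/∂x = (11.26 − 13.00) / (275 − 0) = -0.006327
∂d/∂y = (12.84 − 13.00) / (-245 − 0) = +0.0006531
Steepest decrease is along −∇f: components (+0.006327 E, -0.0006531 N).
Azimuth = atan2(+0.006327, -0.0006531) = 95.9° ≈ 096°.

096°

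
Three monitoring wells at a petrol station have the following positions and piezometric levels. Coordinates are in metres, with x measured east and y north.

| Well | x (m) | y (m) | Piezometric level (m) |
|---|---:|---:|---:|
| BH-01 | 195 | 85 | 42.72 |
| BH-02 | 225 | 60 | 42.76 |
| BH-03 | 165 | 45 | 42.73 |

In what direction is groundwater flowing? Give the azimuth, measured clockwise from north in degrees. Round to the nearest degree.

318°

With h = a·x + b·y + c and BH-01 as origin, the differences give:
  30·a + (-25)·b = +0.04
  (-30)·a + (-40)·b = +0.01
Eliminate b (×(-40) and ×(-25), subtract): -1950·a = -1.350 → a = ∂h/∂x = +0.0006923
Back-substitute: b = ∂h/∂y = -0.0007692.
Flow direction (−∇h) has components (-0.0006923 E, +0.0007692 N).
Azimuth = atan2(E, N) = atan2(-0.0006923, +0.0007692) = 318.0° ≈ 318°.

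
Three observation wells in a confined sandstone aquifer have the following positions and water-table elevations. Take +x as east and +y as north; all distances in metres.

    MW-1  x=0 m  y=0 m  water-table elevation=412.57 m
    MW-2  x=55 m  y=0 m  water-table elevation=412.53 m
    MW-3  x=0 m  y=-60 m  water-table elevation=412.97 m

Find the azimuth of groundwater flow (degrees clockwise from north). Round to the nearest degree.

∂h/∂x = (412.53 − 412.57) / (55 − 0) = -0.0007273
∂h/∂y = (412.97 − 412.57) / (-60 − 0) = -0.006667
Flow direction (−∇h) has components (+0.0007273 E, +0.006667 N).
Azimuth = atan2(E, N) = atan2(+0.0007273, +0.006667) = 6.2° ≈ 006°.

006°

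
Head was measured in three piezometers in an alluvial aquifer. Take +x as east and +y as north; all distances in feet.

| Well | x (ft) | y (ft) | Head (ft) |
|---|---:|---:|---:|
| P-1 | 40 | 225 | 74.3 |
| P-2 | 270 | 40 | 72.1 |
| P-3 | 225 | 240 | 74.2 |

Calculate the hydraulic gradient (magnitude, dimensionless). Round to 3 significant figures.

Differences from P-1: to P-2 (Δx, Δy, Δh) = (230, -185, -2.2); to P-3 = (185, 15, -0.1).
Determinant of the coordinate differences = 230·15 − 185·(-185) = 37675.
∂h/∂x = [(-2.2)·15 − (-0.1)·(-185)] / 37675 = -0.001367
∂h/∂y = [230·(-0.1) − 185·(-2.2)] / 37675 = +0.01019
|∇h| = √(-0.001367² + 0.01019²) = 0.01028

0.0103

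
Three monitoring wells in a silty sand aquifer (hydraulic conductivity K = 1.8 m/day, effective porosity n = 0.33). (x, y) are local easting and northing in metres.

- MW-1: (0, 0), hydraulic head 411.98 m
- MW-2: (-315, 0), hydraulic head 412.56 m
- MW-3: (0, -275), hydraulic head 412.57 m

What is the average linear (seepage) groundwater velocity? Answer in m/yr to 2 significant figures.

5.6 m/yr

∂h/∂x = (412.56 − 411.98) / (-315 − 0) = -0.001841
∂h/∂y = (412.57 − 411.98) / (-275 − 0) = -0.002145
|∇h| = √(-0.001841² + -0.002145²) = 0.002827
Seepage velocity v = K·i/n = 1.8 × 0.002827 / 0.33 = 0.01542 m/day = 5.632 m/yr.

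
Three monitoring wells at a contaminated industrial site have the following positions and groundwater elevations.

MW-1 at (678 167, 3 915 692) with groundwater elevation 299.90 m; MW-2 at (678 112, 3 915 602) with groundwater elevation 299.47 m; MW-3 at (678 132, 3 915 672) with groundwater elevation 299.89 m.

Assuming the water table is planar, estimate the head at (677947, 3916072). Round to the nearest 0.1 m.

Taking MW-1 as reference: MW-2−MW-1 = (-55, -90, -0.43); MW-3−MW-1 = (-35, -20, -0.01).
Determinant of the coordinate differences = (-55)·(-20) − (-35)·(-90) = -2050.
∂h/∂x = [(-0.43)·(-20) − (-0.01)·(-90)] / -2050 = -0.003756
∂h/∂y = [(-55)·(-0.01) − (-35)·(-0.43)] / -2050 = +0.007073
h(677947, 3916072) = 299.90 + (-0.003756)·(-220) + (+0.007073)·(380) = 299.90 +0.826 +2.688 = 303.414 m.

303.4 m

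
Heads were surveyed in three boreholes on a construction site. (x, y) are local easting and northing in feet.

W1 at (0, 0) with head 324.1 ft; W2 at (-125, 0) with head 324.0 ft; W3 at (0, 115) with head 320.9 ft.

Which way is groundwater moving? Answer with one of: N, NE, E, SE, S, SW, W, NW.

∂h/∂x = (324.0 − 324.1) / (-125 − 0) = +0.0008000
∂h/∂y = (320.9 − 324.1) / (115 − 0) = -0.02783
Flow = −∇h = (-0.0008000 east, +0.02783 north), which points north.

N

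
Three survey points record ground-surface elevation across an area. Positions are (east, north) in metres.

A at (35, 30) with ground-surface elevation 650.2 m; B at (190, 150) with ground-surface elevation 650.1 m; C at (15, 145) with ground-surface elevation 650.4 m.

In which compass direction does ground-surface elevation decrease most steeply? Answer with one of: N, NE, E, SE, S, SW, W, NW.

Differences from A: to B (Δx, Δy, Δh) = (155, 120, -0.1); to C = (-20, 115, +0.2).
Solve a·Δx + b·Δy = Δz: det = 155·115 − (-20)·120 = 20225.
∂z/∂x = [(-0.1)·115 − (+0.2)·120] / 20225 = -0.001755
∂z/∂y = [155·(+0.2) − (-20)·(-0.1)] / 20225 = +0.001434
Steepest decrease is along −∇f = (+0.001755 E, -0.001434 N) → southeast.

SE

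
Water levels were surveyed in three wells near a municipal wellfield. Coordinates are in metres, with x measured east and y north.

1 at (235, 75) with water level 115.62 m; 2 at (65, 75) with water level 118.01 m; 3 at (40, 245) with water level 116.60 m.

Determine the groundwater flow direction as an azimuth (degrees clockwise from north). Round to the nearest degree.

054°

Three-point gradient (reference 1): Δ to 2 = (-170, 0, +2.39), Δ to 3 = (-195, 170, +0.98).
∂h/∂x = -0.01406, ∂h/∂y = -0.01036 (det = -28900).
Flow direction (−∇h) has components (+0.01406 E, +0.01036 N).
Azimuth = atan2(E, N) = atan2(+0.01406, +0.01036) = 53.6° ≈ 054°.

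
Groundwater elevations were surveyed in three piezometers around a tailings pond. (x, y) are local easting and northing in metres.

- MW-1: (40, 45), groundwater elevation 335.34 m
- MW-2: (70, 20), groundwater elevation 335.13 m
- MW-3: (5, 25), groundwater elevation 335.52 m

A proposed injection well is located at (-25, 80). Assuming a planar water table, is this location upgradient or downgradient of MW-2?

Taking MW-1 as reference: MW-2−MW-1 = (30, -25, -0.21); MW-3−MW-1 = (-35, -20, +0.18).
Solve a·Δx + b·Δy = Δh: det = 30·(-20) − (-35)·(-25) = -1475.
∂h/∂x = [(-0.21)·(-20) − (+0.18)·(-25)] / -1475 = -0.005898
∂h/∂y = [30·(+0.18) − (-35)·(-0.21)] / -1475 = +0.001322
Head at (-25, 80) = 335.34 + (-0.005898)·(-65) + (+0.001322)·(35) = 335.77 m.
That is higher than the 335.13 m at MW-2, so the point is upgradient.

upgradient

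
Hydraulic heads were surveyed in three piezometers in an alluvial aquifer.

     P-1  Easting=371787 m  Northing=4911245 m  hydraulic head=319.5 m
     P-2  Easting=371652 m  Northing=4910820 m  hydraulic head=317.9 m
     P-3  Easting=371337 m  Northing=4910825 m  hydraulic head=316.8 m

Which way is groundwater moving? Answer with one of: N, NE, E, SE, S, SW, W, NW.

SW

Differences from P-1: to P-2 (Δx, Δy, Δh) = (-135, -425, -1.6); to P-3 = (-450, -420, -2.7).
Solve a·Δx + b·Δy = Δh: det = (-135)·(-420) − (-450)·(-425) = -134550.
∂h/∂x = [(-1.6)·(-420) − (-2.7)·(-425)] / -134550 = +0.003534
∂h/∂y = [(-135)·(-2.7) − (-450)·(-1.6)] / -134550 = +0.002642
Flow = −∇h = (-0.003534 east, -0.002642 north), which points southwest.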